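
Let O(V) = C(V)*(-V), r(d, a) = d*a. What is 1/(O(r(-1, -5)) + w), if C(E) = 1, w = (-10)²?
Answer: 1/95 ≈ 0.010526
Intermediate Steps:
r(d, a) = a*d
w = 100
O(V) = -V (O(V) = 1*(-V) = -V)
1/(O(r(-1, -5)) + w) = 1/(-(-5)*(-1) + 100) = 1/(-1*5 + 100) = 1/(-5 + 100) = 1/95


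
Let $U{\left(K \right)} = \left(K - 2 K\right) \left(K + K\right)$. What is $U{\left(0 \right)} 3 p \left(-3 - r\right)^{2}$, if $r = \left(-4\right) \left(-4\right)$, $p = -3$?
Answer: $0$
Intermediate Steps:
$r = 16$
$U{\left(K \right)} = - 2 K^{2}$ ($U{\left(K \right)} = - K 2 K = - 2 K^{2}$)
$U{\left(0 \right)} 3 p \left(-3 - r\right)^{2} = - 2 \cdot 0^{2} \cdot 3 \left(-3\right) \left(-3 - 16\right)^{2} = \left(-2\right) 0 \cdot 3 \left(-3\right) \left(-3 - 16\right)^{2} = 0 \cdot 3 \left(-3\right) \left(-19\right)^{2} = 0 \left(-3\right) 361 = 0 \cdot 361 = 0$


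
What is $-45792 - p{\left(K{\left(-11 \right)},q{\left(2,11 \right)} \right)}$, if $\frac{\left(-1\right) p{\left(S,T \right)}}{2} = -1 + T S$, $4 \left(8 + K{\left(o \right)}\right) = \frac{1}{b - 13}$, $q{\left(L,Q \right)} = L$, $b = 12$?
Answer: $-45827$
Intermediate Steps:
$K{\left(o \right)} = - \frac{33}{4}$ ($K{\left(o \right)} = -8 + \frac{1}{4 \left(12 - 13\right)} = -8 + \frac{1}{4 \left(-1\right)} = -8 + \frac{1}{4} \left(-1\right) = -8 - \frac{1}{4} = - \frac{33}{4}$)
$p{\left(S,T \right)} = 2 - 2 S T$ ($p{\left(S,T \right)} = - 2 \left(-1 + T S\right) = - 2 \left(-1 + S T\right) = 2 - 2 S T$)
$-45792 - p{\left(K{\left(-11 \right)},q{\left(2,11 \right)} \right)} = -45792 - \left(2 - \left(- \frac{33}{2}\right) 2\right) = -45792 - \left(2 + 33\right) = -45792 - 35 = -45827$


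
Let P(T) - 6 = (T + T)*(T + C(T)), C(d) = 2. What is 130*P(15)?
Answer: 67080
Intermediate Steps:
P(T) = 6 + 2*T*(2 + T) (P(T) = 6 + (T + T)*(T + 2) = 6 + (2*T)*(2 + T) = 6 + 2*T*(2 + T))
130*P(15) = 130*(6 + 2*15² + 4*15) = 130*(6 + 2*225 + 60) = 130*(6 + 450 + 60) = 130*516 = 67080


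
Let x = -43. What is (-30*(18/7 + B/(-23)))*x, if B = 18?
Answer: 371520/161 ≈ 2307.6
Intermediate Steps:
(-30*(18/7 + B/(-23)))*x = -30*(18/7 + 18/(-23))*(-43) = -30*(18*(⅐) + 18*(-1/23))*(-43) = -30*(18/7 - 18/23)*(-43) = -30*288/161*(-43) = -8640/161*(-43) = 371520/161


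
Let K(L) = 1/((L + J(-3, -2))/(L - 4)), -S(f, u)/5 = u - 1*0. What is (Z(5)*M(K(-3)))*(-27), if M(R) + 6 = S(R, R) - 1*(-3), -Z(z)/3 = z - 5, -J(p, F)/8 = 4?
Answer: 0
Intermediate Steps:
J(p, F) = -32 (J(p, F) = -8*4 = -32)
S(f, u) = -5*u (S(f, u) = -5*(u - 1*0) = -5*(u + 0) = -5*u)
Z(z) = 15 - 3*z (Z(z) = -3*(z - 5) = -3*(-5 + z) = 15 - 3*z)
K(L) = (-4 + L)/(-32 + L) (K(L) = 1/((L - 32)/(L - 4)) = 1/((-32 + L)/(-4 + L)) = (-4 + L)/(-32 + L))
M(R) = -3 - 5*R (M(R) = -6 + (-5*R - 1*(-3)) = -6 + (-5*R + 3) = -6 + (3 - 5*R) = -3 - 5*R)
(Z(5)*M(K(-3)))*(-27) = ((15 - 3*5)*(-3 - 5*(-4 - 3)/(-32 - 3)))*(-27) = ((15 - 15)*(-3 - 5*(-7)/(-35)))*(-27) = (0*(-3 - (-1)*(-7)/7))*(-27) = (0*(-3 - 5*⅕))*(-27) = (0*(-3 - 1))*(-27) = (0*(-4))*(-27) = 0*(-27) = 0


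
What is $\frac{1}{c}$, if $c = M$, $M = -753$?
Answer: $- \frac{1}{753} \approx -0.001328$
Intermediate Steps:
$c = -753$
$\frac{1}{c} = \frac{1}{-753} = - \frac{1}{753}$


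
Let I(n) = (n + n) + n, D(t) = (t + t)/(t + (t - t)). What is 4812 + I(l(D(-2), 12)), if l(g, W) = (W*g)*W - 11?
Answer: 5643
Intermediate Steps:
D(t) = 2 (D(t) = (2*t)/(t + 0) = (2*t)/t = 2)
l(g, W) = -11 + g*W² (l(g, W) = g*W² - 11 = -11 + g*W²)
I(n) = 3*n (I(n) = 2*n + n = 3*n)
4812 + I(l(D(-2), 12)) = 4812 + 3*(-11 + 2*12²) = 4812 + 3*(-11 + 2*144) = 4812 + 3*(-11 + 288) = 4812 + 3*277 = 4812 + 831 = 5643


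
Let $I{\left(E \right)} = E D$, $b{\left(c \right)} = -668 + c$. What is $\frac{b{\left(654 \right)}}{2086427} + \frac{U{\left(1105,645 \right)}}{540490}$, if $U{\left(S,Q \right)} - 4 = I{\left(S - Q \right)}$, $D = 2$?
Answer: $\frac{137163692}{80549494945} \approx 0.0017028$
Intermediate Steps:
$I{\left(E \right)} = 2 E$ ($I{\left(E \right)} = E 2 = 2 E$)
$U{\left(S,Q \right)} = 4 - 2 Q + 2 S$ ($U{\left(S,Q \right)} = 4 + 2 \left(S - Q\right) = 4 - \left(- 2 S + 2 Q\right) = 4 - 2 Q + 2 S$)
$\frac{b{\left(654 \right)}}{2086427} + \frac{U{\left(1105,645 \right)}}{540490} = \frac{-668 + 654}{2086427} + \frac{4 - 1290 + 2 \cdot 1105}{540490} = \left(-14\right) \frac{1}{2086427} + \left(4 - 1290 + 2210\right) \frac{1}{540490} = - \frac{2}{298061} + 924 \cdot \frac{1}{540490} = - \frac{2}{298061} + \frac{462}{270245} = \frac{137163692}{80549494945}$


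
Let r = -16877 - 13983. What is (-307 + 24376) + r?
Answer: -6791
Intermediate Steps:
r = -30860
(-307 + 24376) + r = (-307 + 24376) - 30860 = 24069 - 30860 = -6791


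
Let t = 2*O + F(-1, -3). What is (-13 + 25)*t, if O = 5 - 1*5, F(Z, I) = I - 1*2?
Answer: -60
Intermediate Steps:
F(Z, I) = -2 + I (F(Z, I) = I - 2 = -2 + I)
O = 0 (O = 5 - 5 = 0)
t = -5 (t = 2*0 + (-2 - 3) = 0 - 5 = -5)
(-13 + 25)*t = (-13 + 25)*(-5) = 12*(-5) = -60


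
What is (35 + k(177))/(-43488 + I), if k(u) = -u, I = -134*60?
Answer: 71/25764 ≈ 0.0027558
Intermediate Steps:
I = -8040
(35 + k(177))/(-43488 + I) = (35 - 1*177)/(-43488 - 8040) = (35 - 177)/(-51528) = -142*(-1/51528) = 71/25764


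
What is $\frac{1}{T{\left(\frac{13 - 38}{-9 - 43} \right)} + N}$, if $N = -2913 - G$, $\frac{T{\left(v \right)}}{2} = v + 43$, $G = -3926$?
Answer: $\frac{26}{28599} \approx 0.00090912$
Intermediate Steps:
$T{\left(v \right)} = 86 + 2 v$ ($T{\left(v \right)} = 2 \left(v + 43\right) = 2 \left(43 + v\right) = 86 + 2 v$)
$N = 1013$ ($N = -2913 - -3926 = -2913 + 3926 = 1013$)
$\frac{1}{T{\left(\frac{13 - 38}{-9 - 43} \right)} + N} = \frac{1}{\left(86 + 2 \frac{13 - 38}{-9 - 43}\right) + 1013} = \frac{1}{\left(86 + 2 \left(- \frac{25}{-52}\right)\right) + 1013} = \frac{1}{\left(86 + 2 \left(\left(-25\right) \left(- \frac{1}{52}\right)\right)\right) + 1013} = \frac{1}{\left(86 + 2 \cdot \frac{25}{52}\right) + 1013} = \frac{1}{\left(86 + \frac{25}{26}\right) + 1013} = \frac{1}{\frac{2261}{26} + 1013} = \frac{1}{\frac{28599}{26}} = \frac{26}{28599}$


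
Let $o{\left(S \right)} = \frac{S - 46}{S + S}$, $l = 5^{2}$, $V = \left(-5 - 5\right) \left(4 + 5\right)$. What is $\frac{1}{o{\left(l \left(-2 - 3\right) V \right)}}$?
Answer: $\frac{5625}{2801} \approx 2.0082$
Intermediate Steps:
$V = -90$ ($V = \left(-10\right) 9 = -90$)
$l = 25$
$o{\left(S \right)} = \frac{-46 + S}{2 S}$
$\frac{1}{o{\left(l \left(-2 - 3\right) V \right)}} = \frac{1}{\frac{1}{2} \frac{1}{25 \left(-2 - 3\right) \left(-90\right)} \left(-46 + 25 \left(-2 - 3\right) \left(-90\right)\right)} = \frac{1}{\frac{1}{2} \frac{1}{25 \left(-5\right) \left(-90\right)} \left(-46 + 25 \left(-5\right) \left(-90\right)\right)} = \frac{1}{\frac{1}{2} \frac{1}{\left(-125\right) \left(-90\right)} \left(-46 - -11250\right)} = \frac{1}{\frac{1}{2} \cdot \frac{1}{11250} \left(-46 + 11250\right)} = \frac{1}{\frac{1}{2} \cdot \frac{1}{11250} \cdot 11204} = \frac{1}{\frac{2801}{5625}} = \frac{5625}{2801}$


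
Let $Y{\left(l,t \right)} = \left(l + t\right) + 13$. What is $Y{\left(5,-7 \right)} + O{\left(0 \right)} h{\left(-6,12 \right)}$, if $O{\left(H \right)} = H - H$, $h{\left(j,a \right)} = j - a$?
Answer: $11$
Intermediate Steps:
$Y{\left(l,t \right)} = 13 + l + t$
$O{\left(H \right)} = 0$
$Y{\left(5,-7 \right)} + O{\left(0 \right)} h{\left(-6,12 \right)} = \left(13 + 5 - 7\right) + 0 \left(-6 - 12\right) = 11 + 0 \left(-6 - 12\right) = 11 + 0 \left(-18\right) = 11 + 0 = 11$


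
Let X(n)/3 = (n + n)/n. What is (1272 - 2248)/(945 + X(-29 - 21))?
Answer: -976/951 ≈ -1.0263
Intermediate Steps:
X(n) = 6 (X(n) = 3*((n + n)/n) = 3*((2*n)/n) = 3*2 = 6)
(1272 - 2248)/(945 + X(-29 - 21)) = (1272 - 2248)/(945 + 6) = -976/951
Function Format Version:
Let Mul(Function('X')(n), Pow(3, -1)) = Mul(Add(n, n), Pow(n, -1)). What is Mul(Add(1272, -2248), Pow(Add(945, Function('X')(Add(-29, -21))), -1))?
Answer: Rational(-976, 951) ≈ -1.0263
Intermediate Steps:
Function('X')(n) = 6 (Function('X')(n) = Mul(3, Mul(Add(n, n), Pow(n, -1))) = Mul(3, Mul(Mul(2, n), Pow(n, -1))) = Mul(3, 2) = 6)
Mul(Add(1272, -2248), Pow(Add(945, Function('X')(Add(-29, -21))), -1)) = Mul(Add(1272, -2248), Pow(Add(945, 6), -1)) = Mul(-976, Pow(951, -1)) = Mul(-976, Rational(1, 951)) = Rational(-976, 951)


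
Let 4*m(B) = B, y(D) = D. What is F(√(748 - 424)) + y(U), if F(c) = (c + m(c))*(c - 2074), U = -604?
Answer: -46864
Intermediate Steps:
m(B) = B/4
F(c) = 5*c*(-2074 + c)/4 (F(c) = (c + c/4)*(c - 2074) = (5*c/4)*(-2074 + c) = 5*c*(-2074 + c)/4)
F(√(748 - 424)) + y(U) = 5*√(748 - 424)*(-2074 + √(748 - 424))/4 - 604 = 5*√324*(-2074 + √324)/4 - 604 = (5/4)*18*(-2074 + 18) - 604 = (5/4)*18*(-2056) - 604 = -46260 - 604 = -46864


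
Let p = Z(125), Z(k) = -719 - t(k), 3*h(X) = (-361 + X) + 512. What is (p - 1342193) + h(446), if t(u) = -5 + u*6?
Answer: -1343458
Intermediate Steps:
t(u) = -5 + 6*u
h(X) = 151/3 + X/3 (h(X) = ((-361 + X) + 512)/3 = (151 + X)/3 = 151/3 + X/3)
Z(k) = -714 - 6*k (Z(k) = -719 - (-5 + 6*k) = -719 + (5 - 6*k) = -714 - 6*k)
p = -1464 (p = -714 - 6*125 = -714 - 750 = -1464)
(p - 1342193) + h(446) = (-1464 - 1342193) + (151/3 + (⅓)*446) = -1343657 + (151/3 + 446/3) = -1343657 + 199 = -1343458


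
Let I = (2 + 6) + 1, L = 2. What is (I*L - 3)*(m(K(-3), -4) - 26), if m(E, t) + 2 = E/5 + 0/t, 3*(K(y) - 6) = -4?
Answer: -406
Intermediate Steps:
I = 9 (I = 8 + 1 = 9)
K(y) = 14/3 (K(y) = 6 + (1/3)*(-4) = 6 - 4/3 = 14/3)
m(E, t) = -2 + E/5 (m(E, t) = -2 + (E/5 + 0/t) = -2 + (E*(1/5) + 0) = -2 + (E/5 + 0) = -2 + E/5)
(I*L - 3)*(m(K(-3), -4) - 26) = (9*2 - 3)*((-2 + (1/5)*(14/3)) - 26) = (18 - 3)*((-2 + 14/15) - 26) = 15*(-16/15 - 26) = 15*(-406/15) = -406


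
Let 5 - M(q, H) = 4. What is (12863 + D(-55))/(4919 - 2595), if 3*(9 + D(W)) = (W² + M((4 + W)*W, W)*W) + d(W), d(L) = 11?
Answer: 41543/6972 ≈ 5.9585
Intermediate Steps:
M(q, H) = 1 (M(q, H) = 5 - 1*4 = 5 - 4 = 1)
D(W) = -16/3 + W/3 + W²/3 (D(W) = -9 + ((W² + 1*W) + 11)/3 = -9 + ((W² + W) + 11)/3 = -9 + ((W + W²) + 11)/3 = -9 + (11 + W + W²)/3 = -9 + (11/3 + W/3 + W²/3) = -16/3 + W/3 + W²/3)
(12863 + D(-55))/(4919 - 2595) = (12863 + (-16/3 + (⅓)*(-55) + (⅓)*(-55)²))/(4919 - 2595) = (12863 + (-16/3 - 55/3 + (⅓)*3025))/2324 = (12863 + (-16/3 - 55/3 + 3025/3))*(1/2324) = (12863 + 2954/3)*(1/2324) = (41543/3)*(1/2324) = 41543/6972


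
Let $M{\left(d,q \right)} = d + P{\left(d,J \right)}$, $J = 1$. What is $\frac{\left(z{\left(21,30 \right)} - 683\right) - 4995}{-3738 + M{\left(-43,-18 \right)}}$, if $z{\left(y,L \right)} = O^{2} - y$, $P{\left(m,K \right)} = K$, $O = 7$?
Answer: $\frac{565}{378} \approx 1.4947$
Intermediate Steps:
$M{\left(d,q \right)} = 1 + d$ ($M{\left(d,q \right)} = d + 1 = 1 + d$)
$z{\left(y,L \right)} = 49 - y$ ($z{\left(y,L \right)} = 7^{2} - y = 49 - y$)
$\frac{\left(z{\left(21,30 \right)} - 683\right) - 4995}{-3738 + M{\left(-43,-18 \right)}} = \frac{\left(\left(49 - 21\right) - 683\right) - 4995}{-3738 + \left(1 - 43\right)} = \frac{\left(\left(49 - 21\right) - 683\right) - 4995}{-3738 - 42} = \frac{\left(28 - 683\right) - 4995}{-3780} = \left(-655 - 4995\right) \left(- \frac{1}{3780}\right) = \left(-5650\right) \left(- \frac{1}{3780}\right) = \frac{565}{378}$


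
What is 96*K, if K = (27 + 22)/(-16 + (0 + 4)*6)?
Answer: 588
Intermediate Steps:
K = 49/8 (K = 49/(-16 + 4*6) = 49/(-16 + 24) = 49/8 ≈ 6.1250)
96*K = 96*(49/8) = 588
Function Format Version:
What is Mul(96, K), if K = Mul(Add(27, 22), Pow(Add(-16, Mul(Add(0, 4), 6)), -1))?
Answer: 588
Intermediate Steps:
K = Rational(49, 8) (K = Mul(49, Pow(Add(-16, Mul(4, 6)), -1)) = Mul(49, Pow(Add(-16, 24), -1)) = Mul(49, Pow(8, -1)) = Mul(49, Rational(1, 8)) = Rational(49, 8) ≈ 6.1250)
Mul(96, K) = Mul(96, Rational(49, 8)) = 588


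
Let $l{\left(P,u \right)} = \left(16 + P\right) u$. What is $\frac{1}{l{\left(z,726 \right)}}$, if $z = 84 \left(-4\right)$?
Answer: $- \frac{1}{232320} \approx -4.3044 \cdot 10^{-6}$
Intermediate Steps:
$z = -336$
$l{\left(P,u \right)} = u \left(16 + P\right)$
$\frac{1}{l{\left(z,726 \right)}} = \frac{1}{726 \left(16 - 336\right)} = \frac{1}{726 \left(-320\right)} = \frac{1}{-232320} = - \frac{1}{232320}$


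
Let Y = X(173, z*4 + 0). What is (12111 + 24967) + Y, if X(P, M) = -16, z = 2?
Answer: 37062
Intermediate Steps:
Y = -16
(12111 + 24967) + Y = (12111 + 24967) - 16 = 37078 - 16 = 37062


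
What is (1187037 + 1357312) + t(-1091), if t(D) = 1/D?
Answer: 2775884758/1091 ≈ 2.5443e+6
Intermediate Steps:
(1187037 + 1357312) + t(-1091) = (1187037 + 1357312) + 1/(-1091) = 2544349 - 1/1091 = 2775884758/1091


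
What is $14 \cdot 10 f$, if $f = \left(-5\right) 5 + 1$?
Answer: $-3360$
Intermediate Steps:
$f = -24$ ($f = -25 + 1 = -24$)
$14 \cdot 10 f = 14 \cdot 10 \left(-24\right) = 140 \left(-24\right) = -3360$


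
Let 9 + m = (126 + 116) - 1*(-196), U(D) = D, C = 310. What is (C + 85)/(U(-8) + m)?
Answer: 395/421 ≈ 0.93824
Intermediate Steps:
m = 429 (m = -9 + ((126 + 116) - 1*(-196)) = -9 + (242 + 196) = -9 + 438 = 429)
(C + 85)/(U(-8) + m) = (310 + 85)/(-8 + 429) = 395/421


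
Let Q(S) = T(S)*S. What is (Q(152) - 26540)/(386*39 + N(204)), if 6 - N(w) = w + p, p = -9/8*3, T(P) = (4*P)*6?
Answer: 4223648/118875 ≈ 35.530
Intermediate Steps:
T(P) = 24*P
Q(S) = 24*S² (Q(S) = (24*S)*S = 24*S²)
p = -27/8 (p = -9*⅛*3 = -9/8*3 = -27/8 ≈ -3.3750)
N(w) = 75/8 - w (N(w) = 6 - (w - 27/8) = 6 - (-27/8 + w) = 6 + (27/8 - w) = 75/8 - w)
(Q(152) - 26540)/(386*39 + N(204)) = (24*152² - 26540)/(386*39 + (75/8 - 1*204)) = (24*23104 - 26540)/(15054 + (75/8 - 204)) = (554496 - 26540)/(15054 - 1557/8) = 527956/(118875/8) = 527956*(8/118875) = 4223648/118875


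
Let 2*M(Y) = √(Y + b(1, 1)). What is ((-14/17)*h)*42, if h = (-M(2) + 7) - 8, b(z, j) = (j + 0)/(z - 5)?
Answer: 588/17 + 147*√7/17 ≈ 57.466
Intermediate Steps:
b(z, j) = j/(-5 + z)
M(Y) = √(-¼ + Y)/2 (M(Y) = √(Y + 1/(-5 + 1))/2 = √(Y + 1/(-4))/2 = √(Y + 1*(-¼))/2 = √(Y - ¼)/2 = √(-¼ + Y)/2)
h = -1 - √7/4 (h = (-√(-1 + 4*2)/4 + 7) - 8 = (-√(-1 + 8)/4 + 7) - 8 = (-√7/4 + 7) - 8 = (7 - √7/4) - 8 = -1 - √7/4 ≈ -1.6614)
((-14/17)*h)*42 = ((-14/17)*(-1 - √7/4))*42 = ((-14*1/17)*(-1 - √7/4))*42 = -14*(-1 - √7/4)/17*42 = (14/17 + 7*√7/34)*42 = 588/17 + 147*√7/17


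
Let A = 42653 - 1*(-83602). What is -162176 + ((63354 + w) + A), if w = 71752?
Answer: 99185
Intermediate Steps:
A = 126255 (A = 42653 + 83602 = 126255)
-162176 + ((63354 + w) + A) = -162176 + ((63354 + 71752) + 126255) = -162176 + (135106 + 126255) = -162176 + 261361 = 99185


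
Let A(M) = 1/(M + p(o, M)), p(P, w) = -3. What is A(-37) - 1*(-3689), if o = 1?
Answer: 147559/40 ≈ 3689.0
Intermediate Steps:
A(M) = 1/(-3 + M) (A(M) = 1/(M - 3) = 1/(-3 + M))
A(-37) - 1*(-3689) = 1/(-3 - 37) - 1*(-3689) = 1/(-40) + 3689 = -1/40 + 3689 = 147559/40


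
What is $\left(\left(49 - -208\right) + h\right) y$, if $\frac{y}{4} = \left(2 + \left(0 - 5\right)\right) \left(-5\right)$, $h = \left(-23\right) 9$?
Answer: $3000$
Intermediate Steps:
$h = -207$
$y = 60$ ($y = 4 \left(2 + \left(0 - 5\right)\right) \left(-5\right) = 4 \left(2 - 5\right) \left(-5\right) = 4 \left(\left(-3\right) \left(-5\right)\right) = 4 \cdot 15 = 60$)
$\left(\left(49 - -208\right) + h\right) y = \left(\left(49 - -208\right) - 207\right) 60 = \left(\left(49 + 208\right) - 207\right) 60 = \left(257 - 207\right) 60 = 50 \cdot 60 = 3000$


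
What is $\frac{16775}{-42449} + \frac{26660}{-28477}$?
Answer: $- \frac{146308365}{109892743} \approx -1.3314$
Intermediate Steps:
$\frac{16775}{-42449} + \frac{26660}{-28477} = 16775 \left(- \frac{1}{42449}\right) + 26660 \left(- \frac{1}{28477}\right) = - \frac{1525}{3859} - \frac{26660}{28477} = - \frac{146308365}{109892743}$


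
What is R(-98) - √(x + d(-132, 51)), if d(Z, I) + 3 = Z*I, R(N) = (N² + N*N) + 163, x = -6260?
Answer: 19371 - I*√12995 ≈ 19371.0 - 114.0*I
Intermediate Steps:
R(N) = 163 + 2*N² (R(N) = (N² + N²) + 163 = 2*N² + 163 = 163 + 2*N²)
d(Z, I) = -3 + I*Z (d(Z, I) = -3 + Z*I = -3 + I*Z)
R(-98) - √(x + d(-132, 51)) = (163 + 2*(-98)²) - √(-6260 + (-3 + 51*(-132))) = (163 + 2*9604) - √(-6260 + (-3 - 6732)) = (163 + 19208) - √(-6260 - 6735) = 19371 - √(-12995) = 19371 - I*√12995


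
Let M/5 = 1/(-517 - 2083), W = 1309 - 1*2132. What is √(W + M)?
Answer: 23*I*√105170/260 ≈ 28.688*I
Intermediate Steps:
W = -823 (W = 1309 - 2132 = -823)
M = -1/520 (M = 5/(-517 - 2083) = 5/(-2600) = 5*(-1/2600) = -1/520 ≈ -0.0019231)
√(W + M) = √(-823 - 1/520) = √(-427961/520) = 23*I*√105170/260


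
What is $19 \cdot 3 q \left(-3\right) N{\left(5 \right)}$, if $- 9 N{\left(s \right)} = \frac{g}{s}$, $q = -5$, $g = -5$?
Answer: $95$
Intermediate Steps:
$N{\left(s \right)} = \frac{5}{9 s}$ ($N{\left(s \right)} = - \frac{\left(-5\right) \frac{1}{s}}{9} = \frac{5}{9 s}$)
$19 \cdot 3 q \left(-3\right) N{\left(5 \right)} = 19 \cdot 3 \left(-5\right) \left(-3\right) \frac{5}{9 \cdot 5} = 19 \left(\left(-15\right) \left(-3\right)\right) \frac{5}{9} \cdot \frac{1}{5} = 19 \cdot 45 \cdot \frac{1}{9} = 855 \cdot \frac{1}{9} = 95$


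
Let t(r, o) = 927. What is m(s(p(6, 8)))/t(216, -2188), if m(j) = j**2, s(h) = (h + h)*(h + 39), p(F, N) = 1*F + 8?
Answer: 2202256/927 ≈ 2375.7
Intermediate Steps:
p(F, N) = 8 + F (p(F, N) = F + 8 = 8 + F)
s(h) = 2*h*(39 + h) (s(h) = (2*h)*(39 + h) = 2*h*(39 + h))
m(s(p(6, 8)))/t(216, -2188) = (2*(8 + 6)*(39 + (8 + 6)))**2/927 = (2*14*(39 + 14))**2*(1/927) = (2*14*53)**2*(1/927) = 1484**2*(1/927) = 2202256*(1/927) = 2202256/927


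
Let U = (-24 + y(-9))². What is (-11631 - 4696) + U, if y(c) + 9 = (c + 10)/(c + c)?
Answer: -4935923/324 ≈ -15234.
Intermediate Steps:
y(c) = -9 + (10 + c)/(2*c) (y(c) = -9 + (c + 10)/(c + c) = -9 + (10 + c)/((2*c)) = -9 + (10 + c)*(1/(2*c)) = -9 + (10 + c)/(2*c))
U = 354025/324 (U = (-24 + (-17/2 + 5/(-9)))² = (-24 + (-17/2 + 5*(-⅑)))² = (-24 + (-17/2 - 5/9))² = (-24 - 163/18)² = (-595/18)² = 354025/324 ≈ 1092.7)
(-11631 - 4696) + U = (-11631 - 4696) + 354025/324 = -16327 + 354025/324 = -4935923/324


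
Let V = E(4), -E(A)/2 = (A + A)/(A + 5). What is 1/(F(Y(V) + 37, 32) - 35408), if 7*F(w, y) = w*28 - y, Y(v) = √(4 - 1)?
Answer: -143997/5077992296 - 49*√3/15233976888 ≈ -2.8363e-5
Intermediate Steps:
E(A) = -4*A/(5 + A) (E(A) = -2*(A + A)/(A + 5) = -2*2*A/(5 + A) = -4*A/(5 + A))
V = -16/9 (V = -4*4/(5 + 4) = -4*4/9 = -4*4*⅑ = -16/9 ≈ -1.7778)
Y(v) = √3
F(w, y) = 4*w - y/7 (F(w, y) = (w*28 - y)/7 = (28*w - y)/7 = (-y + 28*w)/7 = 4*w - y/7)
1/(F(Y(V) + 37, 32) - 35408) = 1/((4*(√3 + 37) - ⅐*32) - 35408) = 1/((4*(37 + √3) - 32/7) - 35408) = 1/(((148 + 4*√3) - 32/7) - 35408) = 1/((1004/7 + 4*√3) - 35408) = 1/(-246852/7 + 4*√3)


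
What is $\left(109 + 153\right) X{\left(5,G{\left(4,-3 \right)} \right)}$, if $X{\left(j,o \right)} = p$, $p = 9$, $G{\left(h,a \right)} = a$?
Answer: $2358$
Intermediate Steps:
$X{\left(j,o \right)} = 9$
$\left(109 + 153\right) X{\left(5,G{\left(4,-3 \right)} \right)} = \left(109 + 153\right) 9 = 262 \cdot 9 = 2358$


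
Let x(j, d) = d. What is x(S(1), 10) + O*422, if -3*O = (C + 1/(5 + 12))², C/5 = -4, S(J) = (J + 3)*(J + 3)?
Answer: -16162664/289 ≈ -55926.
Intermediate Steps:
S(J) = (3 + J)² (S(J) = (3 + J)*(3 + J) = (3 + J)²)
C = -20 (C = 5*(-4) = -20)
O = -38307/289 (O = -(-20 + 1/(5 + 12))²/3 = -(-20 + 1/17)²/3 = -(-339/17)²/3 = -⅓*114921/289 = -38307/289 ≈ -132.55)
x(S(1), 10) + O*422 = 10 - 38307/289*422 = 10 - 16165554/289 = -16162664/289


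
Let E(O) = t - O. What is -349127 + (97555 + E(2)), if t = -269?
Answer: -251843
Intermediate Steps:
E(O) = -269 - O
-349127 + (97555 + E(2)) = -349127 + (97555 + (-269 - 1*2)) = -349127 + (97555 + (-269 - 2)) = -349127 + (97555 - 271) = -349127 + 97284 = -251843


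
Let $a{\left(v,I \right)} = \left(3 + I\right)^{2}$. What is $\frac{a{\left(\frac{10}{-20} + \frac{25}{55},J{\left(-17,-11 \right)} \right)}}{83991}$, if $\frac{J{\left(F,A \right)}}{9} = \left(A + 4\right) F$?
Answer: $\frac{384492}{27997} \approx 13.733$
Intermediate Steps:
$J{\left(F,A \right)} = 9 F \left(4 + A\right)$ ($J{\left(F,A \right)} = 9 \left(A + 4\right) F = 9 \left(4 + A\right) F = 9 F \left(4 + A\right)$)
$\frac{a{\left(\frac{10}{-20} + \frac{25}{55},J{\left(-17,-11 \right)} \right)}}{83991} = \frac{\left(3 + 9 \left(-17\right) \left(4 - 11\right)\right)^{2}}{83991} = \left(3 + 9 \left(-17\right) \left(-7\right)\right)^{2} \cdot \frac{1}{83991} = \left(3 + 1071\right)^{2} \cdot \frac{1}{83991} = 1074^{2} \cdot \frac{1}{83991} = 1153476 \cdot \frac{1}{83991} = \frac{384492}{27997}$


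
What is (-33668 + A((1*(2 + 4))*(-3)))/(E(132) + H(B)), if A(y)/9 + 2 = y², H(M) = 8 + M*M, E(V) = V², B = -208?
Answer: -15385/30348 ≈ -0.50695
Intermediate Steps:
H(M) = 8 + M²
A(y) = -18 + 9*y²
(-33668 + A((1*(2 + 4))*(-3)))/(E(132) + H(B)) = (-33668 + (-18 + 9*((1*(2 + 4))*(-3))²))/(132² + (8 + (-208)²)) = (-33668 + (-18 + 9*((1*6)*(-3))²))/(17424 + (8 + 43264)) = (-33668 + (-18 + 9*(6*(-3))²))/(17424 + 43272) = (-33668 + (-18 + 9*(-18)²))/60696 = (-33668 + (-18 + 9*324))*(1/60696) = (-33668 + (-18 + 2916))*(1/60696) = (-33668 + 2898)*(1/60696) = -30770*1/60696 = -15385/30348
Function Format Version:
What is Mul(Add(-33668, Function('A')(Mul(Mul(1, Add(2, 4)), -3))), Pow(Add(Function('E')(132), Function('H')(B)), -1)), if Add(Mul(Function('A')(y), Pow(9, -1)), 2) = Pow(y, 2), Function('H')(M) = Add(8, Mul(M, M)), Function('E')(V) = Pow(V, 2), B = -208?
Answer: Rational(-15385, 30348) ≈ -0.50695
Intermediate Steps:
Function('H')(M) = Add(8, Pow(M, 2))
Function('A')(y) = Add(-18, Mul(9, Pow(y, 2)))
Mul(Add(-33668, Function('A')(Mul(Mul(1, Add(2, 4)), -3))), Pow(Add(Function('E')(132), Function('H')(B)), -1)) = Mul(Add(-33668, Add(-18, Mul(9, Pow(Mul(Mul(1, Add(2, 4)), -3), 2)))), Pow(Add(Pow(132, 2), Add(8, Pow(-208, 2))), -1)) = Mul(Add(-33668, Add(-18, Mul(9, Pow(Mul(Mul(1, 6), -3), 2)))), Pow(Add(17424, Add(8, 43264)), -1)) = Mul(Add(-33668, Add(-18, Mul(9, Pow(Mul(6, -3), 2)))), Pow(Add(17424, 43272), -1)) = Mul(Add(-33668, Add(-18, Mul(9, Pow(-18, 2)))), Pow(60696, -1)) = Mul(Add(-33668, Add(-18, Mul(9, 324))), Rational(1, 60696)) = Mul(Add(-33668, Add(-18, 2916)), Rational(1, 60696)) = Mul(Add(-33668, 2898), Rational(1, 60696)) = Mul(-30770, Rational(1, 60696)) = Rational(-15385, 30348)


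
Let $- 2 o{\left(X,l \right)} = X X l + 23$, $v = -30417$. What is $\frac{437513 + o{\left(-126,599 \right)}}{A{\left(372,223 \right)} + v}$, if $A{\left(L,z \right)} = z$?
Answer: $\frac{8634721}{60388} \approx 142.99$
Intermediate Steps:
$o{\left(X,l \right)} = - \frac{23}{2} - \frac{l X^{2}}{2}$ ($o{\left(X,l \right)} = - \frac{X X l + 23}{2} = - \frac{X^{2} l + 23}{2} = - \frac{l X^{2} + 23}{2} = - \frac{23 + l X^{2}}{2} = - \frac{23}{2} - \frac{l X^{2}}{2}$)
$\frac{437513 + o{\left(-126,599 \right)}}{A{\left(372,223 \right)} + v} = \frac{437513 - \left(\frac{23}{2} + \frac{599 \left(-126\right)^{2}}{2}\right)}{223 - 30417} = \frac{437513 - \left(\frac{23}{2} + \frac{599}{2} \cdot 15876\right)}{-30194} = \left(437513 - \frac{9509747}{2}\right) \left(- \frac{1}{30194}\right) = \left(- \frac{8634721}{2}\right) \left(- \frac{1}{30194}\right) = \frac{8634721}{60388}$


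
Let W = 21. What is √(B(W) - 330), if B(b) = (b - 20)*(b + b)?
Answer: 12*I*√2 ≈ 16.971*I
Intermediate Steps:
B(b) = 2*b*(-20 + b) (B(b) = (-20 + b)*(2*b) = 2*b*(-20 + b))
√(B(W) - 330) = √(2*21*(-20 + 21) - 330) = √(2*21*1 - 330) = √(42 - 330) = √(-288) = 12*I*√2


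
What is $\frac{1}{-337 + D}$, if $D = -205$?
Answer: $- \frac{1}{542} \approx -0.001845$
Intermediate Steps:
$\frac{1}{-337 + D} = \frac{1}{-337 - 205} = \frac{1}{-542} = - \frac{1}{542}$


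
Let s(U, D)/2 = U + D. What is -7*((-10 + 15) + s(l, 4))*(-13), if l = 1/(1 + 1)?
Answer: 1274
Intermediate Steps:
l = 1/2 ≈ 0.50000
s(U, D) = 2*D + 2*U (s(U, D) = 2*(U + D) = 2*(D + U) = 2*D + 2*U)
-7*((-10 + 15) + s(l, 4))*(-13) = -7*((-10 + 15) + (2*4 + 2*(1/2)))*(-13) = -7*(5 + (8 + 1))*(-13) = -7*(5 + 9)*(-13) = -7*14*(-13) = -98*(-13) = 1274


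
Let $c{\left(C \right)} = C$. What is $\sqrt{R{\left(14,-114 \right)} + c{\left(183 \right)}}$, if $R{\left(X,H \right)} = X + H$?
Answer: $\sqrt{83} \approx 9.1104$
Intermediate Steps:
$R{\left(X,H \right)} = H + X$
$\sqrt{R{\left(14,-114 \right)} + c{\left(183 \right)}} = \sqrt{\left(-114 + 14\right) + 183} = \sqrt{-100 + 183} = \sqrt{83}$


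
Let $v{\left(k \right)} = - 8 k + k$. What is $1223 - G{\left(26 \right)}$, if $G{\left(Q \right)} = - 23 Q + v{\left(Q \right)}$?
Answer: $2003$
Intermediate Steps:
$v{\left(k \right)} = - 7 k$
$G{\left(Q \right)} = - 30 Q$ ($G{\left(Q \right)} = - 23 Q - 7 Q = - 30 Q$)
$1223 - G{\left(26 \right)} = 1223 - \left(-30\right) 26 = 1223 - -780 = 1223 + 780 = 2003$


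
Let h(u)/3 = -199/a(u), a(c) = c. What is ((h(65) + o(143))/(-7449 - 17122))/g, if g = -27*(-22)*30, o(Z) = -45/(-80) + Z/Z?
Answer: 7927/455369428800 ≈ 1.7408e-8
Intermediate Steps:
o(Z) = 25/16 (o(Z) = -45*(-1/80) + 1 = 9/16 + 1 = 25/16)
h(u) = -597/u (h(u) = 3*(-199/u) = -597/u)
g = 17820 (g = 594*30 = 17820)
((h(65) + o(143))/(-7449 - 17122))/g = ((-597/65 + 25/16)/(-7449 - 17122))/17820 = ((-597*1/65 + 25/16)/(-24571))*(1/17820) = ((-597/65 + 25/16)*(-1/24571))*(1/17820) = -7927/1040*(-1/24571)*(1/17820) = (7927/25553840)*(1/17820) = 7927/455369428800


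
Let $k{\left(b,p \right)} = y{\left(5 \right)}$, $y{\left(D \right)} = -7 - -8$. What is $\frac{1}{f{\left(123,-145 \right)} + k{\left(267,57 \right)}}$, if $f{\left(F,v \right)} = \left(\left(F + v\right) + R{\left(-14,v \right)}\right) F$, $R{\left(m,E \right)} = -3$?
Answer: $- \frac{1}{3074} \approx -0.00032531$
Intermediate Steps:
$y{\left(D \right)} = 1$ ($y{\left(D \right)} = -7 + 8 = 1$)
$k{\left(b,p \right)} = 1$
$f{\left(F,v \right)} = F \left(-3 + F + v\right)$ ($f{\left(F,v \right)} = \left(\left(F + v\right) - 3\right) F = \left(-3 + F + v\right) F = F \left(-3 + F + v\right)$)
$\frac{1}{f{\left(123,-145 \right)} + k{\left(267,57 \right)}} = \frac{1}{123 \left(-3 + 123 - 145\right) + 1} = \frac{1}{123 \left(-25\right) + 1} = \frac{1}{-3075 + 1} = \frac{1}{-3074} = - \frac{1}{3074}$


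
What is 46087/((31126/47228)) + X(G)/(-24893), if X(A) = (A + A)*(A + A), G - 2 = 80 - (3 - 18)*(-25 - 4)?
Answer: 27083255359806/387409759 ≈ 69909.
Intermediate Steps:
G = -353 (G = 2 + (80 - (3 - 18)*(-25 - 4)) = 2 + (80 - (-15)*(-29)) = 2 + (80 - 1*435) = 2 + (80 - 435) = 2 - 355 = -353)
X(A) = 4*A² (X(A) = (2*A)*(2*A) = 4*A²)
46087/((31126/47228)) + X(G)/(-24893) = 46087/((31126/47228)) + (4*(-353)²)/(-24893) = 46087/((31126*(1/47228))) + (4*124609)*(-1/24893) = 46087/(15563/23614) + 498436*(-1/24893) = 46087*(23614/15563) - 498436/24893 = 1088298418/15563 - 498436/24893 = 27083255359806/387409759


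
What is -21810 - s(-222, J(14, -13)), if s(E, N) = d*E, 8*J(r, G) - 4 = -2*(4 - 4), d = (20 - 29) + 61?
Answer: -10266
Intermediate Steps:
d = 52 (d = -9 + 61 = 52)
J(r, G) = ½ (J(r, G) = ½ + (-2*(4 - 4))/8 = ½ + (-2*0)/8 = ½ + (⅛)*0 = ½ + 0 = ½)
s(E, N) = 52*E
-21810 - s(-222, J(14, -13)) = -21810 - 52*(-222) = -21810 - 1*(-11544) = -21810 + 11544 = -10266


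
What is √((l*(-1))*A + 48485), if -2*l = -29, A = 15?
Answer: √193070/2 ≈ 219.70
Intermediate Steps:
l = 29/2 (l = -½*(-29) = 29/2 ≈ 14.500)
√((l*(-1))*A + 48485) = √(((29/2)*(-1))*15 + 48485) = √(-29/2*15 + 48485) = √(-435/2 + 48485) = √(96535/2) = √193070/2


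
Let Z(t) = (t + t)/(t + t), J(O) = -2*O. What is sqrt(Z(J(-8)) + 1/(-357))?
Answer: 2*sqrt(31773)/357 ≈ 0.99860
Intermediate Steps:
Z(t) = 1 (Z(t) = (2*t)/((2*t)) = (2*t)*(1/(2*t)) = 1)
sqrt(Z(J(-8)) + 1/(-357)) = sqrt(1 + 1/(-357)) = sqrt(1 - 1/357) = sqrt(356/357) = 2*sqrt(31773)/357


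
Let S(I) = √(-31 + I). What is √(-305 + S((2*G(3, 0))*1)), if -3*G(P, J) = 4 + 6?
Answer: √(-2745 + 3*I*√339)/3 ≈ 0.1757 + 17.465*I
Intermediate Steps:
G(P, J) = -10/3 (G(P, J) = -(4 + 6)/3 = -⅓*10 = -10/3)
√(-305 + S((2*G(3, 0))*1)) = √(-305 + √(-31 + (2*(-10/3))*1)) = √(-305 + √(-31 - 20/3*1)) = √(-305 + √(-31 - 20/3)) = √(-305 + √(-113/3)) = √(-305 + I*√339/3)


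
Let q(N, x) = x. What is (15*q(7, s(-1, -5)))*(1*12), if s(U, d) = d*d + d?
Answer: 3600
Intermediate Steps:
s(U, d) = d + d**2 (s(U, d) = d**2 + d = d + d**2)
(15*q(7, s(-1, -5)))*(1*12) = (15*(-5*(1 - 5)))*(1*12) = (15*(-5*(-4)))*12 = (15*20)*12 = 300*12 = 3600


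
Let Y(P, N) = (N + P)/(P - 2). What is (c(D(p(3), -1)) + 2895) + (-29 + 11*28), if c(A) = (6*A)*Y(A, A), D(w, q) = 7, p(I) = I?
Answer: 16458/5 ≈ 3291.6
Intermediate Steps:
Y(P, N) = (N + P)/(-2 + P)
c(A) = 12*A**2/(-2 + A) (c(A) = (6*A)*((A + A)/(-2 + A)) = (6*A)*((2*A)/(-2 + A)) = (6*A)*(2*A/(-2 + A)) = 12*A**2/(-2 + A))
(c(D(p(3), -1)) + 2895) + (-29 + 11*28) = (12*7**2/(-2 + 7) + 2895) + (-29 + 11*28) = (12*49/5 + 2895) + (-29 + 308) = (12*49*(1/5) + 2895) + 279 = (588/5 + 2895) + 279 = 15063/5 + 279 = 16458/5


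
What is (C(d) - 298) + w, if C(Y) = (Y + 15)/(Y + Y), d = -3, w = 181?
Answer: -119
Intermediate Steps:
C(Y) = (15 + Y)/(2*Y) (C(Y) = (15 + Y)/((2*Y)) = (15 + Y)*(1/(2*Y)) = (15 + Y)/(2*Y))
(C(d) - 298) + w = ((1/2)*(15 - 3)/(-3) - 298) + 181 = ((1/2)*(-1/3)*12 - 298) + 181 = (-2 - 298) + 181 = -300 + 181 = -119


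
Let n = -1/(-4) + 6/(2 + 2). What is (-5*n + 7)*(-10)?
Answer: 35/2 ≈ 17.500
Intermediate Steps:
n = 7/4 (n = -1*(-1/4) + 6/4 = 1/4 + 6*(1/4) = 1/4 + 3/2 = 7/4 ≈ 1.7500)
(-5*n + 7)*(-10) = (-5*7/4 + 7)*(-10) = (-35/4 + 7)*(-10) = -7/4*(-10) = 35/2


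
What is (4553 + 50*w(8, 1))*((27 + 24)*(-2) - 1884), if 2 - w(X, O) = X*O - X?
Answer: -9240858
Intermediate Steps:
w(X, O) = 2 + X - O*X (w(X, O) = 2 - (X*O - X) = 2 - (O*X - X) = 2 - (-X + O*X) = 2 + (X - O*X) = 2 + X - O*X)
(4553 + 50*w(8, 1))*((27 + 24)*(-2) - 1884) = (4553 + 50*(2 + 8 - 1*1*8))*((27 + 24)*(-2) - 1884) = (4553 + 50*(2 + 8 - 8))*(51*(-2) - 1884) = (4553 + 50*2)*(-102 - 1884) = (4553 + 100)*(-1986) = 4653*(-1986) = -9240858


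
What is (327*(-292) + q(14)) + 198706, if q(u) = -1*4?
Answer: 103218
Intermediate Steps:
q(u) = -4
(327*(-292) + q(14)) + 198706 = (327*(-292) - 4) + 198706 = (-95484 - 4) + 198706 = -95488 + 198706 = 103218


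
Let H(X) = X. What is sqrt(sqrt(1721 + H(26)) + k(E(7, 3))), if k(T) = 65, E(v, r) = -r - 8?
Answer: sqrt(65 + sqrt(1747)) ≈ 10.334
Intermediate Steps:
E(v, r) = -8 - r
sqrt(sqrt(1721 + H(26)) + k(E(7, 3))) = sqrt(sqrt(1721 + 26) + 65) = sqrt(sqrt(1747) + 65) = sqrt(65 + sqrt(1747))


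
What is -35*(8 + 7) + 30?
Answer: -495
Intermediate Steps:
-35*(8 + 7) + 30 = -35*15 + 30 = -525 + 30 = -495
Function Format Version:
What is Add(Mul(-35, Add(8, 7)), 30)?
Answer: -495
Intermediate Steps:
Add(Mul(-35, Add(8, 7)), 30) = Add(Mul(-35, 15), 30) = Add(-525, 30) = -495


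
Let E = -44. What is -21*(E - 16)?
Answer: 1260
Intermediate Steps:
-21*(E - 16) = -21*(-44 - 16) = -21*(-60) = 1260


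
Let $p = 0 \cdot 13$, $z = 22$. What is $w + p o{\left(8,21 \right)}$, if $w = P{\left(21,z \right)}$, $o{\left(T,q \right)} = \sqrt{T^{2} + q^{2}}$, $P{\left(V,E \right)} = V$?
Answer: $21$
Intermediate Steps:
$p = 0$
$w = 21$
$w + p o{\left(8,21 \right)} = 21 + 0 \sqrt{8^{2} + 21^{2}} = 21 + 0 \sqrt{64 + 441} = 21 + 0 \sqrt{505} = 21 + 0 = 21$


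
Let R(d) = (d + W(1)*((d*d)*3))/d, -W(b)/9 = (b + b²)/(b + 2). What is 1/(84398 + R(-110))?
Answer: 1/86379 ≈ 1.1577e-5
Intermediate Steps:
W(b) = -9*(b + b²)/(2 + b) (W(b) = -9*(b + b²)/(b + 2) = -9*(b + b²)/(2 + b))
R(d) = (d - 18*d²)/d (R(d) = (d + (-9*1*(1 + 1)/(2 + 1))*((d*d)*3))/d = (d + (-9*1*2/3)*(d²*3))/d = (d + (-9*1*⅓*2)*(3*d²))/d = (d - 18*d²)/d)
1/(84398 + R(-110)) = 1/(84398 + (1 - 18*(-110))) = 1/(84398 + (1 + 1980)) = 1/(84398 + 1981) = 1/86379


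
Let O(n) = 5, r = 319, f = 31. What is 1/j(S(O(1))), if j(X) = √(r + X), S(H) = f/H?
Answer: √8130/1626 ≈ 0.055453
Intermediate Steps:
S(H) = 31/H
j(X) = √(319 + X)
1/j(S(O(1))) = 1/(√(319 + 31/5)) = 1/(√(1626/5)) = 1/(√8130/5) = √8130/1626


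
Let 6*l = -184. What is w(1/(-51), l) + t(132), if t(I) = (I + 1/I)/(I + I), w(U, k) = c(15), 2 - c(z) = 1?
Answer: 52273/34848 ≈ 1.5000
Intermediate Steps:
l = -92/3 (l = (⅙)*(-184) = -92/3 ≈ -30.667)
c(z) = 1 (c(z) = 2 - 1*1 = 2 - 1 = 1)
w(U, k) = 1
t(I) = (I + 1/I)/(2*I) (t(I) = (I + 1/I)/((2*I)) = (I + 1/I)*(1/(2*I)) = (I + 1/I)/(2*I))
w(1/(-51), l) + t(132) = 1 + (½)*(1 + 132²)/132² = 1 + (½)*(1/17424)*(1 + 17424) = 1 + (½)*(1/17424)*17425 = 1 + 17425/34848 = 52273/34848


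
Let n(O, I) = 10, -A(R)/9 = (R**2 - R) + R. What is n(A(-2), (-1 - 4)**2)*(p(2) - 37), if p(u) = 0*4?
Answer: -370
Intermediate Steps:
A(R) = -9*R**2 (A(R) = -9*((R**2 - R) + R) = -9*R**2)
p(u) = 0
n(A(-2), (-1 - 4)**2)*(p(2) - 37) = 10*(0 - 37) = 10*(-37) = -370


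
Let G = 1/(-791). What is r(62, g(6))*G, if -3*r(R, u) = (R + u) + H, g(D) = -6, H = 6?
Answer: 62/2373 ≈ 0.026127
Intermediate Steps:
r(R, u) = -2 - R/3 - u/3 (r(R, u) = -((R + u) + 6)/3 = -(6 + R + u)/3 = -2 - R/3 - u/3)
G = -1/791 ≈ -0.0012642
r(62, g(6))*G = (-2 - ⅓*62 - ⅓*(-6))*(-1/791) = (-2 - 62/3 + 2)*(-1/791) = -62/3*(-1/791) = 62/2373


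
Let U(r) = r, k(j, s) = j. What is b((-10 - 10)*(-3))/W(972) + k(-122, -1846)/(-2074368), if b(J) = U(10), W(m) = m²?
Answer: 1416743/20414892672 ≈ 6.9398e-5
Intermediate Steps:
b(J) = 10
b((-10 - 10)*(-3))/W(972) + k(-122, -1846)/(-2074368) = 10/(972²) - 122/(-2074368) = 10/944784 - 122*(-1/2074368) = 10*(1/944784) + 61/1037184 = 5/472392 + 61/1037184 = 1416743/20414892672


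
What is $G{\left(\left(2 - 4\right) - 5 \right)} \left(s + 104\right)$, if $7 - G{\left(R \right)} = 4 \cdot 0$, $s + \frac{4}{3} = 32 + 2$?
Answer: $\frac{2870}{3} \approx 956.67$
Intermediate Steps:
$s = \frac{98}{3}$ ($s = - \frac{4}{3} + \left(32 + 2\right) = - \frac{4}{3} + 34 = \frac{98}{3} \approx 32.667$)
$G{\left(R \right)} = 7$ ($G{\left(R \right)} = 7 - 4 \cdot 0 = 7 - 0 = 7 + 0 = 7$)
$G{\left(\left(2 - 4\right) - 5 \right)} \left(s + 104\right) = 7 \left(\frac{98}{3} + 104\right) = 7 \cdot \frac{410}{3} = \frac{2870}{3}$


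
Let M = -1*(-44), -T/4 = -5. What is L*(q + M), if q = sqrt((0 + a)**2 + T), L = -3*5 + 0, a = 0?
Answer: -660 - 30*sqrt(5) ≈ -727.08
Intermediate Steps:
T = 20 (T = -4*(-5) = 20)
L = -15 (L = -15 + 0 = -15)
M = 44
q = 2*sqrt(5) (q = sqrt((0 + 0)**2 + 20) = sqrt(0**2 + 20) = sqrt(0 + 20) = sqrt(20) = 2*sqrt(5) ≈ 4.4721)
L*(q + M) = -15*(2*sqrt(5) + 44) = -15*(44 + 2*sqrt(5)) = -660 - 30*sqrt(5)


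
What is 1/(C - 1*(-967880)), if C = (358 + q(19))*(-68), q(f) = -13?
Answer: 1/944420 ≈ 1.0589e-6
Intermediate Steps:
C = -23460 (C = (358 - 13)*(-68) = 345*(-68) = -23460)
1/(C - 1*(-967880)) = 1/(-23460 - 1*(-967880)) = 1/(-23460 + 967880) = 1/944420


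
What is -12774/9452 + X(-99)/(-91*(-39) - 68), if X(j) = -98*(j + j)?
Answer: 69470157/16451206 ≈ 4.2228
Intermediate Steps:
X(j) = -196*j
-12774/9452 + X(-99)/(-91*(-39) - 68) = -12774/9452 + (-196*(-99))/(-91*(-39) - 68) = -12774*1/9452 + 19404/(3549 - 68) = -6387/4726 + 19404/3481 = 69470157/16451206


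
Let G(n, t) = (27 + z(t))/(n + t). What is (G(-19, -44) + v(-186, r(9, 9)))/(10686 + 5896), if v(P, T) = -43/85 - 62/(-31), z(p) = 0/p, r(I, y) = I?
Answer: 317/4933145 ≈ 6.4259e-5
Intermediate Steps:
z(p) = 0
G(n, t) = 27/(n + t) (G(n, t) = (27 + 0)/(n + t) = 27/(n + t))
v(P, T) = 127/85 (v(P, T) = -43*1/85 - 62*(-1/31) = -43/85 + 2 = 127/85)
(G(-19, -44) + v(-186, r(9, 9)))/(10686 + 5896) = (27/(-19 - 44) + 127/85)/(10686 + 5896) = (27/(-63) + 127/85)/16582 = (27*(-1/63) + 127/85)*(1/16582) = (-3/7 + 127/85)*(1/16582) = (634/595)*(1/16582) = 317/4933145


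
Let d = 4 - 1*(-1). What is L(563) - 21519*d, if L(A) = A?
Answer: -107032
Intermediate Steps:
d = 5 (d = 4 + 1 = 5)
L(563) - 21519*d = 563 - 21519*5 = 563 - 107595 = -107032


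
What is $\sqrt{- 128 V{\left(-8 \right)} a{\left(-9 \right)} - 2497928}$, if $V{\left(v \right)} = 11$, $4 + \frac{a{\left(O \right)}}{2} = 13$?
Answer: $2 i \sqrt{630818} \approx 1588.5 i$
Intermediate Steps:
$a{\left(O \right)} = 18$ ($a{\left(O \right)} = -8 + 2 \cdot 13 = -8 + 26 = 18$)
$\sqrt{- 128 V{\left(-8 \right)} a{\left(-9 \right)} - 2497928} = \sqrt{\left(-128\right) 11 \cdot 18 - 2497928} = \sqrt{\left(-1408\right) 18 - 2497928} = \sqrt{-25344 - 2497928} = \sqrt{-2523272} = 2 i \sqrt{630818}$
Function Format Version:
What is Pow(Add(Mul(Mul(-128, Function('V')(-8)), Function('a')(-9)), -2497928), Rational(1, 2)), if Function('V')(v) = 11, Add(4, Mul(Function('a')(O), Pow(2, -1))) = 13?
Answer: Mul(2, I, Pow(630818, Rational(1, 2))) ≈ Mul(1588.5, I)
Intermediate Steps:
Function('a')(O) = 18 (Function('a')(O) = Add(-8, Mul(2, 13)) = Add(-8, 26) = 18)
Pow(Add(Mul(Mul(-128, Function('V')(-8)), Function('a')(-9)), -2497928), Rational(1, 2)) = Pow(Add(Mul(Mul(-128, 11), 18), -2497928), Rational(1, 2)) = Pow(Add(Mul(-1408, 18), -2497928), Rational(1, 2)) = Pow(Add(-25344, -2497928), Rational(1, 2)) = Pow(-2523272, Rational(1, 2)) = Mul(2, I, Pow(630818, Rational(1, 2)))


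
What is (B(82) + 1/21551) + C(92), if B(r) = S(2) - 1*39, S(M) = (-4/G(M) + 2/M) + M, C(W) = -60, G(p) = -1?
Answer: -1982691/21551 ≈ -92.000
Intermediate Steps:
S(M) = 4 + M + 2/M (S(M) = (-4/(-1) + 2/M) + M = (-4*(-1) + 2/M) + M = (4 + 2/M) + M = 4 + M + 2/M)
B(r) = -32 (B(r) = (4 + 2 + 2/2) - 1*39 = (4 + 2 + 2*(1/2)) - 39 = (4 + 2 + 1) - 39 = 7 - 39 = -32)
(B(82) + 1/21551) + C(92) = (-32 + 1/21551) - 60 = -689631/21551 - 60 = -1982691/21551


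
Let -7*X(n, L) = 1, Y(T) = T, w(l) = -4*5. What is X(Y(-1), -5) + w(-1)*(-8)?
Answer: 1119/7 ≈ 159.86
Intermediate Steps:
w(l) = -20
X(n, L) = -⅐ (X(n, L) = -⅐*1 = -⅐)
X(Y(-1), -5) + w(-1)*(-8) = -⅐ - 20*(-8) = -⅐ + 160 = 1119/7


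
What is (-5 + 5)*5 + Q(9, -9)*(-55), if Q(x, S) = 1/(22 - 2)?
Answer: -11/4 ≈ -2.7500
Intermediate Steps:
Q(x, S) = 1/20
(-5 + 5)*5 + Q(9, -9)*(-55) = (-5 + 5)*5 + (1/20)*(-55) = 0*5 - 11/4 = 0 - 11/4 = -11/4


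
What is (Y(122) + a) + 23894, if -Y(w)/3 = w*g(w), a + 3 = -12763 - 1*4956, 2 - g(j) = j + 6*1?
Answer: 52288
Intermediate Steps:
g(j) = -4 - j (g(j) = 2 - (j + 6*1) = 2 - (j + 6) = 2 - (6 + j) = 2 + (-6 - j) = -4 - j)
a = -17722 (a = -3 + (-12763 - 1*4956) = -3 + (-12763 - 4956) = -3 - 17719 = -17722)
Y(w) = -3*w*(-4 - w)
(Y(122) + a) + 23894 = (3*122*(4 + 122) - 17722) + 23894 = (3*122*126 - 17722) + 23894 = (46116 - 17722) + 23894 = 28394 + 23894 = 52288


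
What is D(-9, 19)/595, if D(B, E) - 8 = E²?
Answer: 369/595 ≈ 0.62017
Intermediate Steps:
D(B, E) = 8 + E²
D(-9, 19)/595 = (8 + 19²)/595 = (8 + 361)*(1/595) = 369*(1/595) = 369/595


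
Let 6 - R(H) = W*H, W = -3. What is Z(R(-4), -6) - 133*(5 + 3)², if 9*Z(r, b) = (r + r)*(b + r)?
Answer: -8496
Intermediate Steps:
R(H) = 6 + 3*H (R(H) = 6 - (-3)*H = 6 + 3*H)
Z(r, b) = 2*r*(b + r)/9 (Z(r, b) = ((r + r)*(b + r))/9 = ((2*r)*(b + r))/9 = (2*r*(b + r))/9 = 2*r*(b + r)/9)
Z(R(-4), -6) - 133*(5 + 3)² = 2*(6 + 3*(-4))*(-6 + (6 + 3*(-4)))/9 - 133*(5 + 3)² = 2*(6 - 12)*(-6 + (6 - 12))/9 - 133*8² = (2/9)*(-6)*(-6 - 6) - 133*64 = (2/9)*(-6)*(-12) - 8512 = 16 - 8512 = -8496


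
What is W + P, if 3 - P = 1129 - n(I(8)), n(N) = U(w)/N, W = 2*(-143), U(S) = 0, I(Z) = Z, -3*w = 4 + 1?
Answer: -1412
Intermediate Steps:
w = -5/3 (w = -(4 + 1)/3 = -1/3*5 = -5/3 ≈ -1.6667)
W = -286
n(N) = 0 (n(N) = 0/N = 0)
P = -1126 (P = 3 - (1129 - 1*0) = 3 - (1129 + 0) = 3 - 1*1129 = 3 - 1129 = -1126)
W + P = -286 - 1126 = -1412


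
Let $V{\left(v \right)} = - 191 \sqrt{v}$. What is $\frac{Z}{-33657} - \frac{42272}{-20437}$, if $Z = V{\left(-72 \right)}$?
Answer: $\frac{42272}{20437} + \frac{382 i \sqrt{2}}{11219} \approx 2.0684 + 0.048153 i$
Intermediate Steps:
$Z = - 1146 i \sqrt{2}$ ($Z = - 191 \sqrt{-72} = - 191 \cdot 6 i \sqrt{2} = - 1146 i \sqrt{2} \approx - 1620.7 i$)
$\frac{Z}{-33657} - \frac{42272}{-20437} = \frac{\left(-1146\right) i \sqrt{2}}{-33657} - \frac{42272}{-20437} = - 1146 i \sqrt{2} \left(- \frac{1}{33657}\right) - - \frac{42272}{20437} = \frac{382 i \sqrt{2}}{11219} + \frac{42272}{20437} = \frac{42272}{20437} + \frac{382 i \sqrt{2}}{11219}$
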